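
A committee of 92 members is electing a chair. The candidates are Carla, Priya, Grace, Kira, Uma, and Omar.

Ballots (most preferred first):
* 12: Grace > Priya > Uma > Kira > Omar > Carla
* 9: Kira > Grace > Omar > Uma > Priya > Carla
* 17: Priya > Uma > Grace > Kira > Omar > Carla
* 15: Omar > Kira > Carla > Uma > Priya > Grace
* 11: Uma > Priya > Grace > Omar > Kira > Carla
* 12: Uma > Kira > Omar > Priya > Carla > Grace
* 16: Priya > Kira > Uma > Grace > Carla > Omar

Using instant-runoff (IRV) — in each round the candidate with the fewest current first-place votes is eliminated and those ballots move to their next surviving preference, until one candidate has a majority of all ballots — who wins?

Round 1: Carla 0, Priya 33, Grace 12, Kira 9, Uma 23, Omar 15. Carla eliminated.
Round 2: Priya 33, Grace 12, Kira 9, Uma 23, Omar 15. Kira eliminated.
Round 3: Priya 33, Grace 21, Uma 23, Omar 15. Omar eliminated.
Round 4: Priya 33, Grace 21, Uma 38. Grace eliminated.
Round 5: Priya 45, Uma 47. Uma has a majority (≥47).

Uma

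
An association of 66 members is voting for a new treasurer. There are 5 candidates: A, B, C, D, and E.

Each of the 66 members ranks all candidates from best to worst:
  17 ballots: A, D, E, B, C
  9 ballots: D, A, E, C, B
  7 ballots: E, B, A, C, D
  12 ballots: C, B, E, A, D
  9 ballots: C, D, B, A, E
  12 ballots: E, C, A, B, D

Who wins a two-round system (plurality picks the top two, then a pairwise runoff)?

Round 1 first-place votes: A 17, B 0, C 21, D 9, E 19. C and E advance.
Runoff: C is ranked above E on 21 ballots, E above C on 45.

E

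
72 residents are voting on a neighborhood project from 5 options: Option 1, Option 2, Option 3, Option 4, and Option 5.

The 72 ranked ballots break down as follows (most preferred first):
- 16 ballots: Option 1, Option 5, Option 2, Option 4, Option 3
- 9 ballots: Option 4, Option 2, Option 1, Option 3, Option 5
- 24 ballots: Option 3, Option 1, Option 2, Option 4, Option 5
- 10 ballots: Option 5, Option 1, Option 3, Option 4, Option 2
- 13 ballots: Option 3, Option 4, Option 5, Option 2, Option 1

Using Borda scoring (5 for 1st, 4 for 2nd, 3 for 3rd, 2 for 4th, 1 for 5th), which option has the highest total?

Option 1: 16×5 + 9×3 + 24×4 + 10×4 + 13×1 = 256
Option 2: 16×3 + 9×4 + 24×3 + 10×1 + 13×2 = 192
Option 3: 16×1 + 9×2 + 24×5 + 10×3 + 13×5 = 249
Option 4: 16×2 + 9×5 + 24×2 + 10×2 + 13×4 = 197
Option 5: 16×4 + 9×1 + 24×1 + 10×5 + 13×3 = 186

Option 1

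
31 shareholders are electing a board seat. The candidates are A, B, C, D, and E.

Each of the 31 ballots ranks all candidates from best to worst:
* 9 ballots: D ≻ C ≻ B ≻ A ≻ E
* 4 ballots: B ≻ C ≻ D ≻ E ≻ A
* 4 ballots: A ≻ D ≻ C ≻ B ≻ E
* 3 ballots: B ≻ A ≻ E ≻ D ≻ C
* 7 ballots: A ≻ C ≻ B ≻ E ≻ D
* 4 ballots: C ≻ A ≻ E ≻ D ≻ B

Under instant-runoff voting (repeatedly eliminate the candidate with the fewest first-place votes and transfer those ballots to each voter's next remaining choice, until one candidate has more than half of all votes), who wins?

A

Round 1: A 11, B 7, C 4, D 9, E 0. E eliminated.
Round 2: A 11, B 7, C 4, D 9. C eliminated.
Round 3: A 15, B 7, D 9. B eliminated.
Round 4: A 18, D 13. A has a majority (≥16).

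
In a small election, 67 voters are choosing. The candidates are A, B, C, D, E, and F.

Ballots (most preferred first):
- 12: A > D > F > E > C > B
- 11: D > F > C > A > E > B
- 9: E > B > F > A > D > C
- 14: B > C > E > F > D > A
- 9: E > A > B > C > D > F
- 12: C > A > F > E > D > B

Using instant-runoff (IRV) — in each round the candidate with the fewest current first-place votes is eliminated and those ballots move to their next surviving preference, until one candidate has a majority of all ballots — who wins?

Round 1: A 12, B 14, C 12, D 11, E 18, F 0. F eliminated.
Round 2: A 12, B 14, C 12, D 11, E 18. D eliminated.
Round 3: A 12, B 14, C 23, E 18. A eliminated.
Round 4: B 14, C 23, E 30. B eliminated.
Round 5: C 37, E 30. C has a majority (≥34).

C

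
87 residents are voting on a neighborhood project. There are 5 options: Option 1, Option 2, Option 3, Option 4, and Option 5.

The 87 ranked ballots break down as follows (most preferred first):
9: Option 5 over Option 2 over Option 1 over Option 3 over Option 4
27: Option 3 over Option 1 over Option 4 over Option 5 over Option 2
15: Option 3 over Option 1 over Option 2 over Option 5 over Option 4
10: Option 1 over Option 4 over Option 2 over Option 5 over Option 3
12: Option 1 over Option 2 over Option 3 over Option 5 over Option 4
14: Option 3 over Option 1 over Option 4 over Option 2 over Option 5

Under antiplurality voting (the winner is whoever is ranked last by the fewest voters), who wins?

Last-place votes: Option 1 0, Option 2 27, Option 3 10, Option 4 36, Option 5 14.

Option 1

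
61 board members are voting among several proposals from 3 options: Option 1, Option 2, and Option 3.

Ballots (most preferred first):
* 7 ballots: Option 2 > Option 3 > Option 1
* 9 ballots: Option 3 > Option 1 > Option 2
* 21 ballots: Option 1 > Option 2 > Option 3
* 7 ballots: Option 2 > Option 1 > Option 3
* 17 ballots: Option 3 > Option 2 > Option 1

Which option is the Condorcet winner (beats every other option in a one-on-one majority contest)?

Option 2 vs Option 1: 31–30
Option 2 vs Option 3: 35–26
Option 2 beats every other option.

Option 2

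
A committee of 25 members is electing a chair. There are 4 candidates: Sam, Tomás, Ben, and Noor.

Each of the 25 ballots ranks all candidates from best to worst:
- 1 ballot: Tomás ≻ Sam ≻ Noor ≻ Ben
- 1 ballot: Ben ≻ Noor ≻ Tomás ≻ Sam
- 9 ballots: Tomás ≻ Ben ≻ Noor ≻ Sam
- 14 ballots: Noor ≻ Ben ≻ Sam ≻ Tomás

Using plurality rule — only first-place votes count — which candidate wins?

First-place votes: Sam 0, Tomás 10, Ben 1, Noor 14.

Noor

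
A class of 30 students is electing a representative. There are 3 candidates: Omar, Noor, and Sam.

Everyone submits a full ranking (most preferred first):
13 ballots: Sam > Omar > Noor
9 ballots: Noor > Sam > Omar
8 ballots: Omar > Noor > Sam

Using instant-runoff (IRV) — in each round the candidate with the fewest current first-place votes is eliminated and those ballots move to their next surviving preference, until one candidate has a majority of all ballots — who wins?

Noor

Round 1: Omar 8, Noor 9, Sam 13. Omar eliminated.
Round 2: Noor 17, Sam 13. Noor has a majority (≥16).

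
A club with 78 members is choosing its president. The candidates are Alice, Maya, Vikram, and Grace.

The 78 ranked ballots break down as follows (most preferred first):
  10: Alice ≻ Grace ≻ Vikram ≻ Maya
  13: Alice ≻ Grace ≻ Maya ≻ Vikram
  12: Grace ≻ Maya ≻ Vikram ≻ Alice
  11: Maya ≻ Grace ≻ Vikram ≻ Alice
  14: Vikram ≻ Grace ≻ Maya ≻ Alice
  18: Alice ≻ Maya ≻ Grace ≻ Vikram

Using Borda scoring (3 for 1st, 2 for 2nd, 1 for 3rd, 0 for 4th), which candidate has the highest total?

Grace

Alice: 10×3 + 13×3 + 12×0 + 11×0 + 14×0 + 18×3 = 123
Maya: 10×0 + 13×1 + 12×2 + 11×3 + 14×1 + 18×2 = 120
Vikram: 10×1 + 13×0 + 12×1 + 11×1 + 14×3 + 18×0 = 75
Grace: 10×2 + 13×2 + 12×3 + 11×2 + 14×2 + 18×1 = 150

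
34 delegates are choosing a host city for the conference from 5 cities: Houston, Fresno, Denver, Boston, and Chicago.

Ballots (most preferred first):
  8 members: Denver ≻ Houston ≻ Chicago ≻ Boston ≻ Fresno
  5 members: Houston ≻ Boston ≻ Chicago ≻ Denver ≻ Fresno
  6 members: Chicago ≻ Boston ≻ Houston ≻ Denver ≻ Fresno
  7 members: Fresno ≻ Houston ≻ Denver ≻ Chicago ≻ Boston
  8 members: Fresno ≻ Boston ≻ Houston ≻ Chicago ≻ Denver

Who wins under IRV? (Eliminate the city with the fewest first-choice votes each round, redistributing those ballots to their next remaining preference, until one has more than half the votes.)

Chicago

Round 1: Houston 5, Fresno 15, Denver 8, Boston 0, Chicago 6. Boston eliminated.
Round 2: Houston 5, Fresno 15, Denver 8, Chicago 6. Houston eliminated.
Round 3: Fresno 15, Denver 8, Chicago 11. Denver eliminated.
Round 4: Fresno 15, Chicago 19. Chicago has a majority (≥18).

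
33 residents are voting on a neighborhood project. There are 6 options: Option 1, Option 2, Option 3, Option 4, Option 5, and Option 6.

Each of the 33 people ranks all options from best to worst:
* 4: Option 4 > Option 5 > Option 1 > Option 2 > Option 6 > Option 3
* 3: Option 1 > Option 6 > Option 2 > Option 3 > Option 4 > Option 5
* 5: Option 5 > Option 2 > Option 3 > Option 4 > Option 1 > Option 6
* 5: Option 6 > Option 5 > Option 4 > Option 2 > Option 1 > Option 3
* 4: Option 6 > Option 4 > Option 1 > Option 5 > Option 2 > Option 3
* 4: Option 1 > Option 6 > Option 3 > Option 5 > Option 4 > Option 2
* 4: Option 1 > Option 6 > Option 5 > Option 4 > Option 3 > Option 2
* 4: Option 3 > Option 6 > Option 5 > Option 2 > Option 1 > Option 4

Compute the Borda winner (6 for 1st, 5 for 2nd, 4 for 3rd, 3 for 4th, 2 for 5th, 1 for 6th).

Option 1: 4×4 + 3×6 + 5×2 + 5×2 + 4×4 + 4×6 + 4×6 + 4×2 = 126
Option 2: 4×3 + 3×4 + 5×5 + 5×3 + 4×2 + 4×1 + 4×1 + 4×3 = 92
Option 3: 4×1 + 3×3 + 5×4 + 5×1 + 4×1 + 4×4 + 4×2 + 4×6 = 90
Option 4: 4×6 + 3×2 + 5×3 + 5×4 + 4×5 + 4×2 + 4×3 + 4×1 = 109
Option 5: 4×5 + 3×1 + 5×6 + 5×5 + 4×3 + 4×3 + 4×4 + 4×4 = 134
Option 6: 4×2 + 3×5 + 5×1 + 5×6 + 4×6 + 4×5 + 4×5 + 4×5 = 142

Option 6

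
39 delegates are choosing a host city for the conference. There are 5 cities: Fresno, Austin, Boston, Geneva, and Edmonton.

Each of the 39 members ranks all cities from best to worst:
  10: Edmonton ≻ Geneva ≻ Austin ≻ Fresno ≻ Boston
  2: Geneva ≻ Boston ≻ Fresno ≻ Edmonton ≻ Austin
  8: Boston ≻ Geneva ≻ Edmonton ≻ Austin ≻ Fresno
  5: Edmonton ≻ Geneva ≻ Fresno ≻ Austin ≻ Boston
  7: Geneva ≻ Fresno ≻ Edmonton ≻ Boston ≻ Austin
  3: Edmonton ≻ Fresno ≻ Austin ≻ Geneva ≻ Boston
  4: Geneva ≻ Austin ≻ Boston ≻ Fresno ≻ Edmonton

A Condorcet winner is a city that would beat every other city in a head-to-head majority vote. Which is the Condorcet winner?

Geneva vs Fresno: 36–3
Geneva vs Austin: 36–3
Geneva vs Boston: 31–8
Geneva vs Edmonton: 21–18
Geneva beats every other city.

Geneva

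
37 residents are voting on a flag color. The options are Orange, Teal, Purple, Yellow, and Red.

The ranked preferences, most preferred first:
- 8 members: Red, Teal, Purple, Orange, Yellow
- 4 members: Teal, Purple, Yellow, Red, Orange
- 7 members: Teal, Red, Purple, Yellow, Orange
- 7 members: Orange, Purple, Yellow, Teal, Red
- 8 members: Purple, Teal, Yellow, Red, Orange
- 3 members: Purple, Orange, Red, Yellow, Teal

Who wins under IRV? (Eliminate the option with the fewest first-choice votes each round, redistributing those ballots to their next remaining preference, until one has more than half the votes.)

Round 1: Orange 7, Teal 11, Purple 11, Yellow 0, Red 8. Yellow eliminated.
Round 2: Orange 7, Teal 11, Purple 11, Red 8. Orange eliminated.
Round 3: Teal 11, Purple 18, Red 8. Red eliminated.
Round 4: Teal 19, Purple 18. Teal has a majority (≥19).

Teal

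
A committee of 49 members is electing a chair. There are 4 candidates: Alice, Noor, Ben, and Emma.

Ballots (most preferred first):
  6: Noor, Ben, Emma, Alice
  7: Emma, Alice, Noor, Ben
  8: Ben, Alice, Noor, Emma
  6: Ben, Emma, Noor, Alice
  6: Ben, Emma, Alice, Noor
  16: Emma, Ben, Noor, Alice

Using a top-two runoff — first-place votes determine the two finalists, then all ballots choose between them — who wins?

Ben

Round 1 first-place votes: Alice 0, Noor 6, Ben 20, Emma 23. Emma and Ben advance.
Runoff: Emma is ranked above Ben on 23 ballots, Ben above Emma on 26.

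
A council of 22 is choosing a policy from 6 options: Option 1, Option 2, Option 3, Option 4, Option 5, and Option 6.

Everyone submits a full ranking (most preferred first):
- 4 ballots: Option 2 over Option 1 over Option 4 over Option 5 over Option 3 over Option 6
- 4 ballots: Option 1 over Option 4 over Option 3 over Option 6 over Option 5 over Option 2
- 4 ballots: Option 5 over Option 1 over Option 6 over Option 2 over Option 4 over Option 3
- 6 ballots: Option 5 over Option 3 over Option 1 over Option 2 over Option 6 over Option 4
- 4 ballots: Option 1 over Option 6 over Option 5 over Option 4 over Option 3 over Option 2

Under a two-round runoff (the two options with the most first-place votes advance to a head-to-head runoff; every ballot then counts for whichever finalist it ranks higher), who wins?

Round 1 first-place votes: Option 1 8, Option 2 4, Option 3 0, Option 4 0, Option 5 10, Option 6 0. Option 5 and Option 1 advance.
Runoff: Option 5 is ranked above Option 1 on 10 ballots, Option 1 above Option 5 on 12.

Option 1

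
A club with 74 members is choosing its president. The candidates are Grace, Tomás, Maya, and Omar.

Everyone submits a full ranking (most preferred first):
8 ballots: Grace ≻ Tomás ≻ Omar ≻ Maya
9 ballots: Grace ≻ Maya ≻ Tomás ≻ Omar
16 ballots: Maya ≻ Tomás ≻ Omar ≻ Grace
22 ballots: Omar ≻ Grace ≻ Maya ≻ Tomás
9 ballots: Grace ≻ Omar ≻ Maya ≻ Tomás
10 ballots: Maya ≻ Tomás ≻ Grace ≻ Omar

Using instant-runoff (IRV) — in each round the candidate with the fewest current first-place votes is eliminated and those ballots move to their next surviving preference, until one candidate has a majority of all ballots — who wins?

Grace

Round 1: Grace 26, Tomás 0, Maya 26, Omar 22. Tomás eliminated.
Round 2: Grace 26, Maya 26, Omar 22. Omar eliminated.
Round 3: Grace 48, Maya 26. Grace has a majority (≥38).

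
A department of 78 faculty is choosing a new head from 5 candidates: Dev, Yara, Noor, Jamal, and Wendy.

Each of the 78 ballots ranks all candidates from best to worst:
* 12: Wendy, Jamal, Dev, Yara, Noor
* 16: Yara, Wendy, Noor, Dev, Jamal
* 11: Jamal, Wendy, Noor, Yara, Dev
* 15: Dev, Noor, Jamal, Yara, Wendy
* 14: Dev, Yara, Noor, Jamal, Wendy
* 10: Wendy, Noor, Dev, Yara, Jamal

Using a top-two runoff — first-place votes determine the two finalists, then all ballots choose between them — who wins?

Round 1 first-place votes: Dev 29, Yara 16, Noor 0, Jamal 11, Wendy 22. Dev and Wendy advance.
Runoff: Dev is ranked above Wendy on 29 ballots, Wendy above Dev on 49.

Wendy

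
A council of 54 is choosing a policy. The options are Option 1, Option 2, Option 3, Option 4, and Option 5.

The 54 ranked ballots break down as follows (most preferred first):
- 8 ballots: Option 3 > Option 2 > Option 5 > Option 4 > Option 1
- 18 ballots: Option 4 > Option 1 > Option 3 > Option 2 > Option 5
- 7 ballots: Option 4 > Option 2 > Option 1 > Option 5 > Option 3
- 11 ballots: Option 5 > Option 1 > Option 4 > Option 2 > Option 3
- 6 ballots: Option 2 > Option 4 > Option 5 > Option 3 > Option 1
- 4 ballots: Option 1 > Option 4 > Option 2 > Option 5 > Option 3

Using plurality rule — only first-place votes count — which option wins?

Option 4

First-place votes: Option 1 4, Option 2 6, Option 3 8, Option 4 25, Option 5 11.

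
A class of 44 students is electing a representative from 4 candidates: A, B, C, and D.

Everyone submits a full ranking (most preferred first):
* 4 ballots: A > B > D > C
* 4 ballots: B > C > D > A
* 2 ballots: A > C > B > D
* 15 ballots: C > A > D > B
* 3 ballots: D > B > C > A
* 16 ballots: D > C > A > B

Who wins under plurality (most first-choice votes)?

First-place votes: A 6, B 4, C 15, D 19.

D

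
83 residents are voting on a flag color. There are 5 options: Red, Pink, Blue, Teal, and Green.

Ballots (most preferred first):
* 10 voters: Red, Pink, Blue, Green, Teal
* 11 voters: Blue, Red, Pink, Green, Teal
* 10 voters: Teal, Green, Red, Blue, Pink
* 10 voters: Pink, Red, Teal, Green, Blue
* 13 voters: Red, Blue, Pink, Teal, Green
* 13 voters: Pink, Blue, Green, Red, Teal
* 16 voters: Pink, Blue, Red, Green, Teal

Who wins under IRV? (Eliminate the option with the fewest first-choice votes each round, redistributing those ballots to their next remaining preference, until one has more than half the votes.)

Round 1: Red 23, Pink 39, Blue 11, Teal 10, Green 0. Green eliminated.
Round 2: Red 23, Pink 39, Blue 11, Teal 10. Teal eliminated.
Round 3: Red 33, Pink 39, Blue 11. Blue eliminated.
Round 4: Red 44, Pink 39. Red has a majority (≥42).

Red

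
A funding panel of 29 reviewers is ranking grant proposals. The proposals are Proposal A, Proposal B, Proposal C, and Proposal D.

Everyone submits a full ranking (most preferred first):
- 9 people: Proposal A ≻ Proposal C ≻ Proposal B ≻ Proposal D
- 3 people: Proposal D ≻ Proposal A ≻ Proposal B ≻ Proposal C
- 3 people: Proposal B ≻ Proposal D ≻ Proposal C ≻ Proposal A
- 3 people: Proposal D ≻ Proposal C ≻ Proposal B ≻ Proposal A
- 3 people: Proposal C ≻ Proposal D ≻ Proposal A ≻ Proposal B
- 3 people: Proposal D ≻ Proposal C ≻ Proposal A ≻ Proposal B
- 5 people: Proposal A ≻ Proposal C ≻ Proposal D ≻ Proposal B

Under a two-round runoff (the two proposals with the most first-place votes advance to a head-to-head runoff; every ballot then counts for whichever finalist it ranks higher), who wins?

Round 1 first-place votes: Proposal A 14, Proposal B 3, Proposal C 3, Proposal D 9. Proposal A and Proposal D advance.
Runoff: Proposal A is ranked above Proposal D on 14 ballots, Proposal D above Proposal A on 15.

Proposal D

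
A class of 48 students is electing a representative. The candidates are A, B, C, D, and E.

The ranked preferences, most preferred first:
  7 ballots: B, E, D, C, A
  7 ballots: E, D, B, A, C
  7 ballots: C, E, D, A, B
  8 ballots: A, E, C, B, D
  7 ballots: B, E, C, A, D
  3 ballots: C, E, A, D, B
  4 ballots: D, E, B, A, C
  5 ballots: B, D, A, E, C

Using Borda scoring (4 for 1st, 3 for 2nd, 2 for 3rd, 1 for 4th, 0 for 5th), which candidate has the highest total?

E

A: 7×0 + 7×1 + 7×1 + 8×4 + 7×1 + 3×2 + 4×1 + 5×2 = 73
B: 7×4 + 7×2 + 7×0 + 8×1 + 7×4 + 3×0 + 4×2 + 5×4 = 106
C: 7×1 + 7×0 + 7×4 + 8×2 + 7×2 + 3×4 + 4×0 + 5×0 = 77
D: 7×2 + 7×3 + 7×2 + 8×0 + 7×0 + 3×1 + 4×4 + 5×3 = 83
E: 7×3 + 7×4 + 7×3 + 8×3 + 7×3 + 3×3 + 4×3 + 5×1 = 141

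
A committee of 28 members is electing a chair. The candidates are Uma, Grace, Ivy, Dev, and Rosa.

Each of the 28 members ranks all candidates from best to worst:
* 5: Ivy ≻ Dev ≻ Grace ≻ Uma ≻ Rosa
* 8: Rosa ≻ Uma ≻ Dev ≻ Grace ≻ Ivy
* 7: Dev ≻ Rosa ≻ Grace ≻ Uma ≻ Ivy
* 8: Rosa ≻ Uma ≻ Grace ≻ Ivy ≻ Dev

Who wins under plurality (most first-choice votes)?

Rosa

First-place votes: Uma 0, Grace 0, Ivy 5, Dev 7, Rosa 16.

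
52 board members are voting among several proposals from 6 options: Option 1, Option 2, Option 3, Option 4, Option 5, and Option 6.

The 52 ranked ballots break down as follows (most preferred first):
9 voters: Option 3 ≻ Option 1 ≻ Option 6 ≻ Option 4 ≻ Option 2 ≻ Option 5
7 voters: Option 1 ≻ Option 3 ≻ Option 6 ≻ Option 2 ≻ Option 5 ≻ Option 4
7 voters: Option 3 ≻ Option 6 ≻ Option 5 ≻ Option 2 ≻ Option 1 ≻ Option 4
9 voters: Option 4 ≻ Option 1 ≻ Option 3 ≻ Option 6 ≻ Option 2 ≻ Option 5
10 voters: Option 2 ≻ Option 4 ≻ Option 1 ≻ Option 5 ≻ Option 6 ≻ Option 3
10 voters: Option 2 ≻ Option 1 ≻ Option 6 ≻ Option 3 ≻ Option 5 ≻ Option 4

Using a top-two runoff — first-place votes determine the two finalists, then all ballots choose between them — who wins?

Option 3

Round 1 first-place votes: Option 1 7, Option 2 20, Option 3 16, Option 4 9, Option 5 0, Option 6 0. Option 2 and Option 3 advance.
Runoff: Option 2 is ranked above Option 3 on 20 ballots, Option 3 above Option 2 on 32.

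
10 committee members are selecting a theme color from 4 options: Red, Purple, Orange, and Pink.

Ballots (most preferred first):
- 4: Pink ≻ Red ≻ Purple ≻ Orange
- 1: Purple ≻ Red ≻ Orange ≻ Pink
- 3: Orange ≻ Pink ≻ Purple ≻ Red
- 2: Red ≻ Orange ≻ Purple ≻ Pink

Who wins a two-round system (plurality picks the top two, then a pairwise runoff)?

Orange

Round 1 first-place votes: Red 2, Purple 1, Orange 3, Pink 4. Pink and Orange advance.
Runoff: Pink is ranked above Orange on 4 ballots, Orange above Pink on 6.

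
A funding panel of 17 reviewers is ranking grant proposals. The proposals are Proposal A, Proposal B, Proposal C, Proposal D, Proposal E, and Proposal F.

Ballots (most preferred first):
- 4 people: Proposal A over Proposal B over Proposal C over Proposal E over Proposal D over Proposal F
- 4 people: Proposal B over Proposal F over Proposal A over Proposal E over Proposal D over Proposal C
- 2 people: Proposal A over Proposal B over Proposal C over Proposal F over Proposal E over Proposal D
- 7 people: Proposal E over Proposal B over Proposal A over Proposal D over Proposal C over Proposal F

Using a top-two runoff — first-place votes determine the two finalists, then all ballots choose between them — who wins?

Round 1 first-place votes: Proposal A 6, Proposal B 4, Proposal C 0, Proposal D 0, Proposal E 7, Proposal F 0. Proposal E and Proposal A advance.
Runoff: Proposal E is ranked above Proposal A on 7 ballots, Proposal A above Proposal E on 10.

Proposal A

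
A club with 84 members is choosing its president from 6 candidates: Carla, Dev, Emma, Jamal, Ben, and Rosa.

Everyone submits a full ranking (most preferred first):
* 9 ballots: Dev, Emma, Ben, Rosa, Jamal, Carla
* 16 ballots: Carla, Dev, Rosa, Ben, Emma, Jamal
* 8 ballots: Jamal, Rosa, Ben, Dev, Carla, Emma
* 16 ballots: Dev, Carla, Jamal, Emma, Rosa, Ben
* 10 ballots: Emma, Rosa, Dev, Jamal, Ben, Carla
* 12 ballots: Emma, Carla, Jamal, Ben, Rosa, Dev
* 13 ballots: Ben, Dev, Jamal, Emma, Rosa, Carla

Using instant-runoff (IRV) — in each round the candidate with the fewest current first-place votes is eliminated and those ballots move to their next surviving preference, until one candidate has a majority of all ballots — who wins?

Dev

Round 1: Carla 16, Dev 25, Emma 22, Jamal 8, Ben 13, Rosa 0. Rosa eliminated.
Round 2: Carla 16, Dev 25, Emma 22, Jamal 8, Ben 13. Jamal eliminated.
Round 3: Carla 16, Dev 25, Emma 22, Ben 21. Carla eliminated.
Round 4: Dev 41, Emma 22, Ben 21. Ben eliminated.
Round 5: Dev 62, Emma 22. Dev has a majority (≥43).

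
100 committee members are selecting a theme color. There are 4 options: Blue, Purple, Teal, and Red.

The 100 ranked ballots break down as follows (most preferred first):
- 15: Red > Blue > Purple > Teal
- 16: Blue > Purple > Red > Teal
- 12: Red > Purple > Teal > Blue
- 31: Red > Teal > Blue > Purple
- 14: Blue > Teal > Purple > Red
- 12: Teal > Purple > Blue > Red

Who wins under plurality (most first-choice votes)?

First-place votes: Blue 30, Purple 0, Teal 12, Red 58.

Red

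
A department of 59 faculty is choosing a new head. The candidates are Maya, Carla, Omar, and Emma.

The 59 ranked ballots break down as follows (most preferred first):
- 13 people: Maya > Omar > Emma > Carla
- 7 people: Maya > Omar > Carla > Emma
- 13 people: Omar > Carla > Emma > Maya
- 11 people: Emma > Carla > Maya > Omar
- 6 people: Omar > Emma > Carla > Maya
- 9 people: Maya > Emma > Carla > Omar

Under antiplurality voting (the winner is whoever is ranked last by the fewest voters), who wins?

Last-place votes: Maya 19, Carla 13, Omar 20, Emma 7.

Emma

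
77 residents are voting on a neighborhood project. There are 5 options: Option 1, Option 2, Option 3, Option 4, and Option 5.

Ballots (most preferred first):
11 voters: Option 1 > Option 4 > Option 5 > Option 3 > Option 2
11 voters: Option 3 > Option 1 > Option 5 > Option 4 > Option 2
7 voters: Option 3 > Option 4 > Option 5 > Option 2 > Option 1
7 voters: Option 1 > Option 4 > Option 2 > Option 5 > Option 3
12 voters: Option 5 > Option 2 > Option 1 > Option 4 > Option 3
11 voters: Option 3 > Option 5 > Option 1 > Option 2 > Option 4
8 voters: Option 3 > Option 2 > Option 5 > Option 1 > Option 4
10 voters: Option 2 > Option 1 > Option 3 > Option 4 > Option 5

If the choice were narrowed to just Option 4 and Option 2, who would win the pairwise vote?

Option 2

Option 4 is ranked above Option 2 on 36 ballots; Option 2 above Option 4 on 41.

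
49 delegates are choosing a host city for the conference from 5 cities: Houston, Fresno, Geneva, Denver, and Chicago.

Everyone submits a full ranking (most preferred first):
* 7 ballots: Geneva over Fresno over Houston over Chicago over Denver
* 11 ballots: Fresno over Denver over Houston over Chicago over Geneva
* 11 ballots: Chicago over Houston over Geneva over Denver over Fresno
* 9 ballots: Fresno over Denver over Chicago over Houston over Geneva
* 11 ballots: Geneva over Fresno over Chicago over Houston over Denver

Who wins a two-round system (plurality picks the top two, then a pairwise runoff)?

Geneva

Round 1 first-place votes: Houston 0, Fresno 20, Geneva 18, Denver 0, Chicago 11. Fresno and Geneva advance.
Runoff: Fresno is ranked above Geneva on 20 ballots, Geneva above Fresno on 29.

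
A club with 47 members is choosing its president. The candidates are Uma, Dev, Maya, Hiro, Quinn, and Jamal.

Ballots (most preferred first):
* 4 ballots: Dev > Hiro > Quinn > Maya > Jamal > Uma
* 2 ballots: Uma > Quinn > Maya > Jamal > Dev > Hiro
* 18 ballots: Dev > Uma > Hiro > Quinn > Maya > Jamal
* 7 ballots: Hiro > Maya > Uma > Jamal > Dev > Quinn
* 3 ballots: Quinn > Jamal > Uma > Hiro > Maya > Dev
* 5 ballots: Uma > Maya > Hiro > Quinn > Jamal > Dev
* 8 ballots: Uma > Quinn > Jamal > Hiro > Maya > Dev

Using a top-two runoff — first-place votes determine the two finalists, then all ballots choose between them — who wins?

Uma

Round 1 first-place votes: Uma 15, Dev 22, Maya 0, Hiro 7, Quinn 3, Jamal 0. Dev and Uma advance.
Runoff: Dev is ranked above Uma on 22 ballots, Uma above Dev on 25.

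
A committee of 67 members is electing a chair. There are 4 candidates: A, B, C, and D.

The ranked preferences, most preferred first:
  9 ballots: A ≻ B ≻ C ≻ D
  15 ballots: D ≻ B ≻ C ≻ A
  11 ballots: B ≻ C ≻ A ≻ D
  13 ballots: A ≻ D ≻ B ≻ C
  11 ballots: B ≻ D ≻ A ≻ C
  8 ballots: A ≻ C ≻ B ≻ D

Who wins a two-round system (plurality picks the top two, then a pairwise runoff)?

Round 1 first-place votes: A 30, B 22, C 0, D 15. A and B advance.
Runoff: A is ranked above B on 30 ballots, B above A on 37.

B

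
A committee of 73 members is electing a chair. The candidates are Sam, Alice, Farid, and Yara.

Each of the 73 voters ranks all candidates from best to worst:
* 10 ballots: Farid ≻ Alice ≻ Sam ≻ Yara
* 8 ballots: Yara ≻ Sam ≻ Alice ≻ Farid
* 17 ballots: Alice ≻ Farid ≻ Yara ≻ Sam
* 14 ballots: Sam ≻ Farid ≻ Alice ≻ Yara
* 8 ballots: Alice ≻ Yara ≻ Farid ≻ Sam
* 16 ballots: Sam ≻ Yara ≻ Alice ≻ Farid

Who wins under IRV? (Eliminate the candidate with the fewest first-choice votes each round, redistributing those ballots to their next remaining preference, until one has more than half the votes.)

Round 1: Sam 30, Alice 25, Farid 10, Yara 8. Yara eliminated.
Round 2: Sam 38, Alice 25, Farid 10. Sam has a majority (≥37).

Sam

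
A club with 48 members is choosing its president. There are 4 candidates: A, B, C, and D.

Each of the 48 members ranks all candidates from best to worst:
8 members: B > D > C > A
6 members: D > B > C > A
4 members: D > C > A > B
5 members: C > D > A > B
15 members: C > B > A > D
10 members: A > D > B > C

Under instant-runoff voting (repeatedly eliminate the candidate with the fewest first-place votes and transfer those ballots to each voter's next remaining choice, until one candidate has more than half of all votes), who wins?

Round 1: A 10, B 8, C 20, D 10. B eliminated.
Round 2: A 10, C 20, D 18. A eliminated.
Round 3: C 20, D 28. D has a majority (≥25).

D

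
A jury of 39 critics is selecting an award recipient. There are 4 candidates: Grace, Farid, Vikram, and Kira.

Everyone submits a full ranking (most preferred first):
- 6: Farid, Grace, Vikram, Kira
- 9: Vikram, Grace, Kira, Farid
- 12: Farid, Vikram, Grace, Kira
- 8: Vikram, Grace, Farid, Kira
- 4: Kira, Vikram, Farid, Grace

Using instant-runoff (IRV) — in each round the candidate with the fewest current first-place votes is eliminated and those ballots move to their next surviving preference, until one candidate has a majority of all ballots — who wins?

Vikram

Round 1: Grace 0, Farid 18, Vikram 17, Kira 4. Grace eliminated.
Round 2: Farid 18, Vikram 17, Kira 4. Kira eliminated.
Round 3: Farid 18, Vikram 21. Vikram has a majority (≥20).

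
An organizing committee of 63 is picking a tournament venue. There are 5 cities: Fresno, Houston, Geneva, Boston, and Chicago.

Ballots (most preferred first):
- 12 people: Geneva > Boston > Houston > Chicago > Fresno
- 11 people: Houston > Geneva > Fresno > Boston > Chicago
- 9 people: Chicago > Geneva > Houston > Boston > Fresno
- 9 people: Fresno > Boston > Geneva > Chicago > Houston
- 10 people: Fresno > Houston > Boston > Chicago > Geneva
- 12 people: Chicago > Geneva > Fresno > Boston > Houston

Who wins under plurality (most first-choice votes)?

Chicago

First-place votes: Fresno 19, Houston 11, Geneva 12, Boston 0, Chicago 21.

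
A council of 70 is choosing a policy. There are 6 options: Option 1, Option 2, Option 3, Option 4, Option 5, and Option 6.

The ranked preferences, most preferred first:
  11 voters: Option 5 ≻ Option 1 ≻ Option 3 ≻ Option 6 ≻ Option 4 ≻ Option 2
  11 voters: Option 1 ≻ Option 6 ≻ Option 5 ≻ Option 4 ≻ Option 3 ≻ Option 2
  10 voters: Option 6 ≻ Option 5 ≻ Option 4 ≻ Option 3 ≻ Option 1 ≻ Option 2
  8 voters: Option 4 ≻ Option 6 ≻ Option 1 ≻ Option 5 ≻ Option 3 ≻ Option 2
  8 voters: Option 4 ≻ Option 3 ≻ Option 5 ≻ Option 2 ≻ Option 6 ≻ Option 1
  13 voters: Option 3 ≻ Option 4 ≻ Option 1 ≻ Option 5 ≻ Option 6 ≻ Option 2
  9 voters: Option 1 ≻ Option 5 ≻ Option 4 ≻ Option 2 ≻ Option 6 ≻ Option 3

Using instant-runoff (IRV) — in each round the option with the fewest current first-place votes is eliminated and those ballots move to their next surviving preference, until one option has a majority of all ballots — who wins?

Round 1: Option 1 20, Option 2 0, Option 3 13, Option 4 16, Option 5 11, Option 6 10. Option 2 eliminated.
Round 2: Option 1 20, Option 3 13, Option 4 16, Option 5 11, Option 6 10. Option 6 eliminated.
Round 3: Option 1 20, Option 3 13, Option 4 16, Option 5 21. Option 3 eliminated.
Round 4: Option 1 20, Option 4 29, Option 5 21. Option 1 eliminated.
Round 5: Option 4 29, Option 5 41. Option 5 has a majority (≥36).

Option 5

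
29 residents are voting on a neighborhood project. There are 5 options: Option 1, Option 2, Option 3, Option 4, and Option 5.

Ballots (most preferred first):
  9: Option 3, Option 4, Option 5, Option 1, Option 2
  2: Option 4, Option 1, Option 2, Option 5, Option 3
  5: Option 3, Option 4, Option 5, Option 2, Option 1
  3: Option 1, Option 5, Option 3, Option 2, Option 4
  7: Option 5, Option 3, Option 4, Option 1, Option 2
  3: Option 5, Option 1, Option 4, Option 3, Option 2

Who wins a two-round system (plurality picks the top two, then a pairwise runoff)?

Round 1 first-place votes: Option 1 3, Option 2 0, Option 3 14, Option 4 2, Option 5 10. Option 3 and Option 5 advance.
Runoff: Option 3 is ranked above Option 5 on 14 ballots, Option 5 above Option 3 on 15.

Option 5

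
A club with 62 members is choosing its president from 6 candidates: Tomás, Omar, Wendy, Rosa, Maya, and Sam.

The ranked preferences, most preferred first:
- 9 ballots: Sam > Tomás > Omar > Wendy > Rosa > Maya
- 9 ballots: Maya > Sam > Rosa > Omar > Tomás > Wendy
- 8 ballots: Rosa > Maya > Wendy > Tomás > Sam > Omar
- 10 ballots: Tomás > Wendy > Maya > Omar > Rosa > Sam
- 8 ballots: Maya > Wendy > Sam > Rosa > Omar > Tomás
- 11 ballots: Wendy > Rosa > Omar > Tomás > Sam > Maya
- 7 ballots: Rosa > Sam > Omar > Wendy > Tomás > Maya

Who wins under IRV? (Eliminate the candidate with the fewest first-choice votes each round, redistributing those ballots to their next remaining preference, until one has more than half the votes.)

Rosa

Round 1: Tomás 10, Omar 0, Wendy 11, Rosa 15, Maya 17, Sam 9. Omar eliminated.
Round 2: Tomás 10, Wendy 11, Rosa 15, Maya 17, Sam 9. Sam eliminated.
Round 3: Tomás 19, Wendy 11, Rosa 15, Maya 17. Wendy eliminated.
Round 4: Tomás 19, Rosa 26, Maya 17. Maya eliminated.
Round 5: Tomás 19, Rosa 43. Rosa has a majority (≥32).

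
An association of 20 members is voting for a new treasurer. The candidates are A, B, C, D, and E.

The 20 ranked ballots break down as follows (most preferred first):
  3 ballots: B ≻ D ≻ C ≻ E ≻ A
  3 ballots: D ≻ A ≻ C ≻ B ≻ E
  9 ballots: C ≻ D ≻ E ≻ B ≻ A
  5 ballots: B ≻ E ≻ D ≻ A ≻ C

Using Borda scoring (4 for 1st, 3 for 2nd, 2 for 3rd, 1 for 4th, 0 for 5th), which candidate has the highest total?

A: 3×0 + 3×3 + 9×0 + 5×1 = 14
B: 3×4 + 3×1 + 9×1 + 5×4 = 44
C: 3×2 + 3×2 + 9×4 + 5×0 = 48
D: 3×3 + 3×4 + 9×3 + 5×2 = 58
E: 3×1 + 3×0 + 9×2 + 5×3 = 36

D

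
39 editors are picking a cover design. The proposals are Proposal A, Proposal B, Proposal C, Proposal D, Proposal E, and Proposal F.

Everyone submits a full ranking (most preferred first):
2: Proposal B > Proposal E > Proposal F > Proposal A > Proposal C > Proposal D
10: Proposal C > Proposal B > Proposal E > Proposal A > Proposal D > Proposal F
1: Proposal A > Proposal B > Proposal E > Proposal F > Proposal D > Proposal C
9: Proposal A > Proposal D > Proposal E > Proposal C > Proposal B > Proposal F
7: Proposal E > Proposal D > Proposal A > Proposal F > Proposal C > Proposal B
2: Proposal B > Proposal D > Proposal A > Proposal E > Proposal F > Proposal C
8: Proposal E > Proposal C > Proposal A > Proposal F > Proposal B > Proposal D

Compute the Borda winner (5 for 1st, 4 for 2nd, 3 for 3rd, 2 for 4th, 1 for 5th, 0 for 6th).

Proposal A: 2×2 + 10×2 + 1×5 + 9×5 + 7×3 + 2×3 + 8×3 = 125
Proposal B: 2×5 + 10×4 + 1×4 + 9×1 + 7×0 + 2×5 + 8×1 = 81
Proposal C: 2×1 + 10×5 + 1×0 + 9×2 + 7×1 + 2×0 + 8×4 = 109
Proposal D: 2×0 + 10×1 + 1×1 + 9×4 + 7×4 + 2×4 + 8×0 = 83
Proposal E: 2×4 + 10×3 + 1×3 + 9×3 + 7×5 + 2×2 + 8×5 = 147
Proposal F: 2×3 + 10×0 + 1×2 + 9×0 + 7×2 + 2×1 + 8×2 = 40

Proposal E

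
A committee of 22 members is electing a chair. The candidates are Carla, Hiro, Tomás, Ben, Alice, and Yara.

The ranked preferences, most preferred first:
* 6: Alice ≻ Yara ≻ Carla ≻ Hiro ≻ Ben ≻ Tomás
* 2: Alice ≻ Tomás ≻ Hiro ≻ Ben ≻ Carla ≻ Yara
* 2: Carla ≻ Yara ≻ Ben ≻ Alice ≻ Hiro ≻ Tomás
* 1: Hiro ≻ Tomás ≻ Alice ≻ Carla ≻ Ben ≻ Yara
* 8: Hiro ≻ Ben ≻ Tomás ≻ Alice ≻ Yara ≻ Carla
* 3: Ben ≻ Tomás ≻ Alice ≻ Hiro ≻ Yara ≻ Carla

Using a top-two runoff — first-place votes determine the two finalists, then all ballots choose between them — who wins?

Round 1 first-place votes: Carla 2, Hiro 9, Tomás 0, Ben 3, Alice 8, Yara 0. Hiro and Alice advance.
Runoff: Hiro is ranked above Alice on 9 ballots, Alice above Hiro on 13.

Alice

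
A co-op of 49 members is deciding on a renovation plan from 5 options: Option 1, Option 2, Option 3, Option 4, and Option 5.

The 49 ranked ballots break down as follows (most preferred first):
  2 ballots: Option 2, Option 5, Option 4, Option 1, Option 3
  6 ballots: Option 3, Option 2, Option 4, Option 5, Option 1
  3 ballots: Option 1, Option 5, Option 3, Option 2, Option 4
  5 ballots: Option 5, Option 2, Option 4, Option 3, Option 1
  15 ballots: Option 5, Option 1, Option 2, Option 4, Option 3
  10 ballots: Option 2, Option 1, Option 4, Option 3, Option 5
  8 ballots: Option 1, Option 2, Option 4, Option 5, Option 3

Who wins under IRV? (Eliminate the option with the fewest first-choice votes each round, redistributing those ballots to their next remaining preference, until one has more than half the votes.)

Option 2

Round 1: Option 1 11, Option 2 12, Option 3 6, Option 4 0, Option 5 20. Option 4 eliminated.
Round 2: Option 1 11, Option 2 12, Option 3 6, Option 5 20. Option 3 eliminated.
Round 3: Option 1 11, Option 2 18, Option 5 20. Option 1 eliminated.
Round 4: Option 2 26, Option 5 23. Option 2 has a majority (≥25).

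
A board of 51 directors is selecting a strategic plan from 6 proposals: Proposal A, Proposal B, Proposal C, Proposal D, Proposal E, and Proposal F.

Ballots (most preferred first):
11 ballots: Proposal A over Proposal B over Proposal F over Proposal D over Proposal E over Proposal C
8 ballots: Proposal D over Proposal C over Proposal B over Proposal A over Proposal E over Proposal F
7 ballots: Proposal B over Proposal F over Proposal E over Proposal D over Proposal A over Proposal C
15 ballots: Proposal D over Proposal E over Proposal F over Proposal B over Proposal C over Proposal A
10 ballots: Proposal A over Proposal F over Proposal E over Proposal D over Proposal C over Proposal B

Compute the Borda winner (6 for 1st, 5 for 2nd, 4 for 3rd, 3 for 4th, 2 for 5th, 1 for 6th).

Proposal D

Proposal A: 11×6 + 8×3 + 7×2 + 15×1 + 10×6 = 179
Proposal B: 11×5 + 8×4 + 7×6 + 15×3 + 10×1 = 184
Proposal C: 11×1 + 8×5 + 7×1 + 15×2 + 10×2 = 108
Proposal D: 11×3 + 8×6 + 7×3 + 15×6 + 10×3 = 222
Proposal E: 11×2 + 8×2 + 7×4 + 15×5 + 10×4 = 181
Proposal F: 11×4 + 8×1 + 7×5 + 15×4 + 10×5 = 197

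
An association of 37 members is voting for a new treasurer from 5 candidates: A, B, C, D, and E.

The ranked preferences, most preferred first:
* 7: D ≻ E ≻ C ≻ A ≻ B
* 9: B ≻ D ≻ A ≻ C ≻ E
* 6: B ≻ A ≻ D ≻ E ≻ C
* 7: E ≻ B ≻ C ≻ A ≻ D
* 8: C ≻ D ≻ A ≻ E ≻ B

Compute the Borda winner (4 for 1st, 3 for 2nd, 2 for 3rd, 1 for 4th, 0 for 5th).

D

A: 7×1 + 9×2 + 6×3 + 7×1 + 8×2 = 66
B: 7×0 + 9×4 + 6×4 + 7×3 + 8×0 = 81
C: 7×2 + 9×1 + 6×0 + 7×2 + 8×4 = 69
D: 7×4 + 9×3 + 6×2 + 7×0 + 8×3 = 91
E: 7×3 + 9×0 + 6×1 + 7×4 + 8×1 = 63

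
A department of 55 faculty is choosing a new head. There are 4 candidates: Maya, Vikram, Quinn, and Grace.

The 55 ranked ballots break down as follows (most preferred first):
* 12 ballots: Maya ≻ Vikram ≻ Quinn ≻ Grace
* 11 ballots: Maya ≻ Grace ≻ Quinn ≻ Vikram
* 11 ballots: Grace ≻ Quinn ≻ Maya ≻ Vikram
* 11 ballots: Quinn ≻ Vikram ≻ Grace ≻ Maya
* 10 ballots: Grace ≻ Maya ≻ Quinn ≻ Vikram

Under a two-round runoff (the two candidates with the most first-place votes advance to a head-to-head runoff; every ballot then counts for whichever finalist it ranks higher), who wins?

Grace

Round 1 first-place votes: Maya 23, Vikram 0, Quinn 11, Grace 21. Maya and Grace advance.
Runoff: Maya is ranked above Grace on 23 ballots, Grace above Maya on 32.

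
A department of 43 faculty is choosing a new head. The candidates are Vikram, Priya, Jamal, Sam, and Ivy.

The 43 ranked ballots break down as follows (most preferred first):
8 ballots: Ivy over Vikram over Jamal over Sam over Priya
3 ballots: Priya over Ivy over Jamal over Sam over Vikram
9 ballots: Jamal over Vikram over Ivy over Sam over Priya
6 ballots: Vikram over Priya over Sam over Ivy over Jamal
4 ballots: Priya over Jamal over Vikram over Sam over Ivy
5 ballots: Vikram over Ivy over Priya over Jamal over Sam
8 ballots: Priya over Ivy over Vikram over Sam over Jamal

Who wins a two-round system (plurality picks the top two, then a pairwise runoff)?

Vikram

Round 1 first-place votes: Vikram 11, Priya 15, Jamal 9, Sam 0, Ivy 8. Priya and Vikram advance.
Runoff: Priya is ranked above Vikram on 15 ballots, Vikram above Priya on 28.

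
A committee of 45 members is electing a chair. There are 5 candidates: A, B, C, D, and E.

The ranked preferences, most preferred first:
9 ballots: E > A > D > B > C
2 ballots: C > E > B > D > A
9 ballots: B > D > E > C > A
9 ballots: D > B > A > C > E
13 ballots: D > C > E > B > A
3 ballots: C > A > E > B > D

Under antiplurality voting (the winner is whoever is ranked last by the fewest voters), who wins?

Last-place votes: A 24, B 0, C 9, D 3, E 9.

B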